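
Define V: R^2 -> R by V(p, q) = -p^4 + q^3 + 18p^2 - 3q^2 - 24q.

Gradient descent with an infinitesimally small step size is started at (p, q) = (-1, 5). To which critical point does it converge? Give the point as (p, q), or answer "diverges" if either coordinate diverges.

V is separable, so gradient descent decouples: p follows -∂V/∂p, q follows -∂V/∂q.
∂V/∂p = -4p(p - 3)(p + 3); at p=-1 this is -32, so p increases.
∂V/∂q = 3(q - 4)(q + 2); at q=5 this is 21, so q decreases.
p converges to its nearest critical value 0 (a local min of the p-part); q converges to 4. The iterate converges to (0, 4).

(0, 4)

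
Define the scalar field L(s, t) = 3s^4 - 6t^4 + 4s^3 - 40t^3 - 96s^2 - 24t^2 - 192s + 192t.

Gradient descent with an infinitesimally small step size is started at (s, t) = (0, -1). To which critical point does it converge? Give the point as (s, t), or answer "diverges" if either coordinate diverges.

(4, -2)

L is separable, so gradient descent decouples: s follows -∂L/∂s, t follows -∂L/∂t.
∂L/∂s = 12(s - 4)(s + 1)(s + 4); at s=0 this is -192, so s increases.
∂L/∂t = -24(t - 1)(t + 2)(t + 4); at t=-1 this is 144, so t decreases.
s converges to its nearest critical value 4 (a local min of the s-part); t converges to -2. The iterate converges to (4, -2).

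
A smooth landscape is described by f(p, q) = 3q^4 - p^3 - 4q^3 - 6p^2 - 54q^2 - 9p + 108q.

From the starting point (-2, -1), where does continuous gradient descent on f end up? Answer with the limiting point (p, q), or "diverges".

f is separable, so gradient descent decouples: p follows -∂f/∂p, q follows -∂f/∂q.
∂f/∂p = -3(p + 1)(p + 3); at p=-2 this is 3, so p decreases.
∂f/∂q = 12(q - 3)(q - 1)(q + 3); at q=-1 this is 192, so q decreases.
p converges to its nearest critical value -3 (a local min of the p-part); q converges to -3. The iterate converges to (-3, -3).

(-3, -3)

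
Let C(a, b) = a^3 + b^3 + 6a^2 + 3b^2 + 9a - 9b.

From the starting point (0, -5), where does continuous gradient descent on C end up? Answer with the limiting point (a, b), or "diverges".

C is separable, so gradient descent decouples: a follows -∂C/∂a, b follows -∂C/∂b.
∂C/∂a = 3(a + 1)(a + 3); at a=0 this is 9, so a decreases.
∂C/∂b = 3(b - 1)(b + 3); at b=-5 this is 36, so b decreases.
The b-coordinate has no critical point in that direction and runs off to infinity.

diverges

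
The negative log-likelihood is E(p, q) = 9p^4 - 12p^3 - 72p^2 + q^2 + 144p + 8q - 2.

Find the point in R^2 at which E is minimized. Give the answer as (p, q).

(-2, -4)

E(p,q) separates as A(p) + B(q) − 2, so its minimum is min A + min B − 2.
A'(p) = 36(p - 2)(p - 1)(p + 2) vanishes at p ∈ {-2, 1, 2}; B'(q) = 2q + 8 vanishes at q ∈ {-4}.
Local minima of A (where A''>0): A(-2)=-336, A(2)=48. Local minima of B: B(-4)=-16.
So the global minimum of E is A(-2) + B(-4) − 2 = -336 − 16 − 2 = -354, attained at (-2, -4).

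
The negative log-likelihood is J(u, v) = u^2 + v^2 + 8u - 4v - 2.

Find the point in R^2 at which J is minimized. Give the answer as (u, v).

J(u,v) separates as P(u) + Q(v) − 2, so its minimum is min P + min Q − 2.
P'(u) = 2u + 8 vanishes at u ∈ {-4}; Q'(v) = 2v - 4 vanishes at v ∈ {2}.
Local minima of P (where P''>0): P(-4)=-16. Local minima of Q: Q(2)=-4.
So the global minimum of J is P(-4) + Q(2) − 2 = -16 − 4 − 2 = -22, attained at (-4, 2).

(-4, 2)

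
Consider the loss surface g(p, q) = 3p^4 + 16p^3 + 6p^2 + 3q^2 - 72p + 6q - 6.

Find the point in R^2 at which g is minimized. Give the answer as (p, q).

(1, -1)

g(p,q) separates as A(p) + B(q) − 6, so its minimum is min A + min B − 6.
A'(p) = 12(p - 1)(p + 2)(p + 3) vanishes at p ∈ {-3, -2, 1}; B'(q) = 6q + 6 vanishes at q ∈ {-1}.
Local minima of A (where A''>0): A(-3)=81, A(1)=-47. Local minima of B: B(-1)=-3.
So the global minimum of g is A(1) + B(-1) − 6 = -47 − 3 − 6 = -56, attained at (1, -1).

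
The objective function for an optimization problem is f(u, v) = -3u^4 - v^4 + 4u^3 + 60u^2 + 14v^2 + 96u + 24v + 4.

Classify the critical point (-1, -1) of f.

local minimum

The mixed partial ∂²f/∂u∂v is 0, so the Hessian at any point is diag(f_uu, f_vv) = diag(12(-3u^2 + 2u + 10), 4(-3v^2 + 7)).
At (-1, -1): H = diag(60, 16).
Both eigenvalues are positive, so H is positive definite: a local minimum.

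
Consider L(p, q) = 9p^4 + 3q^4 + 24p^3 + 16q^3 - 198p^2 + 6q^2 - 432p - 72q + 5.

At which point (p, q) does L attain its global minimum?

(3, 1)

L(p,q) separates as A(p) + B(q) + 5, so its minimum is min A + min B + 5.
A'(p) = 36(p - 3)(p + 1)(p + 4) vanishes at p ∈ {-4, -1, 3}; B'(q) = 12(q - 1)(q + 2)(q + 3) vanishes at q ∈ {-3, -2, 1}.
Local minima of A (where A''>0): A(-4)=-672, A(3)=-1701. Local minima of B: B(-3)=81, B(1)=-47.
So the global minimum of L is A(3) + B(1) + 5 = -1701 − 47 + 5 = -1743, attained at (3, 1).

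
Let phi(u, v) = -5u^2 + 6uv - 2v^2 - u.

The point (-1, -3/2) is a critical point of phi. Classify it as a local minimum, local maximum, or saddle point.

local maximum

The Hessian of phi is constant: H = [[-10, 6], [6, -4]].
det(H) = (-10)·(-4) − 6² = 4.
det(H) > 0 and tr(H) = -14 < 0, so H is negative definite and the point is a local maximum.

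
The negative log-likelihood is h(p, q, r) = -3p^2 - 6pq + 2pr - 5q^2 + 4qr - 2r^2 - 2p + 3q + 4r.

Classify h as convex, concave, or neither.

h is quadratic, so its Hessian is the constant matrix H = [[-6, -6, 2], [-6, -10, 4], [2, 4, -4]].
Leading principal minors: -6, 24, -56.
Signs alternate −, +, − ⇒ H ≺ 0 ⇒ concave.

concave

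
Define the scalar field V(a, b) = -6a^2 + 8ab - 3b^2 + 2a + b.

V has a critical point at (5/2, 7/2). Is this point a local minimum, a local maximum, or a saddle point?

local maximum

The Hessian of V is constant: H = [[-12, 8], [8, -6]].
det(H) = (-12)·(-6) − 8² = 8.
det(H) > 0 and tr(H) = -18 < 0, so H is negative definite and the point is a local maximum.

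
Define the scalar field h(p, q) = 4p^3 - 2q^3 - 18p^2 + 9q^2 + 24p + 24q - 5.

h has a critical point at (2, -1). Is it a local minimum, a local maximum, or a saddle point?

local minimum

The mixed partial ∂²h/∂p∂q is 0, so the Hessian at any point is diag(h_pp, h_qq) = diag(12(2p - 3), 6(-2q + 3)).
At (2, -1): H = diag(12, 30).
Both eigenvalues are positive, so H is positive definite: a local minimum.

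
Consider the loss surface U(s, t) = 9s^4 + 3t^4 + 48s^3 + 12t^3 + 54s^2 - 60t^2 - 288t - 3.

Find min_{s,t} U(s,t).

U(s,t) separates as P(s) + Q(t) − 3, so its minimum is min P + min Q − 3.
P'(s) = 36s(s + 1)(s + 3) vanishes at s ∈ {-3, -1, 0}; Q'(t) = 12(t - 3)(t + 2)(t + 4) vanishes at t ∈ {-4, -2, 3}.
Local minima of P (where P''>0): P(-3)=-81, P(0)=0. Local minima of Q: Q(-4)=192, Q(3)=-837.
So the global minimum of U is P(-3) + Q(3) − 3 = -81 − 837 − 3 = -921, attained at (-3, 3).

-921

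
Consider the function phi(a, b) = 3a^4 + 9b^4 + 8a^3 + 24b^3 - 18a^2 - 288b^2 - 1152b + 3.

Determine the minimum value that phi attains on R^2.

phi(a,b) separates as P(a) + Q(b) + 3, so its minimum is min P + min Q + 3.
P'(a) = 12a(a - 1)(a + 3) vanishes at a ∈ {-3, 0, 1}; Q'(b) = 36(b - 4)(b + 2)(b + 4) vanishes at b ∈ {-4, -2, 4}.
Local minima of P (where P''>0): P(-3)=-135, P(1)=-7. Local minima of Q: Q(-4)=768, Q(4)=-5376.
So the global minimum of phi is P(-3) + Q(4) + 3 = -135 − 5376 + 3 = -5508, attained at (-3, 4).

-5508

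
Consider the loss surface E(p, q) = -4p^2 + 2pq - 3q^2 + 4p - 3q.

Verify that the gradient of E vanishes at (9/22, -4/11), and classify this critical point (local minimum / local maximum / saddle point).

local maximum

∇E = (-8p + 2q + 4, 2p - 6q - 3); substituting (9/22, -4/11) gives ∇E = (0, 0), so (9/22, -4/11) is indeed a critical point.
The Hessian of E is constant: H = [[-8, 2], [2, -6]].
det(H) = (-8)·(-6) − 2² = 44.
det(H) > 0 and tr(H) = -14 < 0, so H is negative definite and the point is a local maximum.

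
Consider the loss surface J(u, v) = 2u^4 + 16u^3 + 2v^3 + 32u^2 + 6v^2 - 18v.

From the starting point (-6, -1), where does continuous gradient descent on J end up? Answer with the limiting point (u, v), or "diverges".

(-4, 1)

J is separable, so gradient descent decouples: u follows -∂J/∂u, v follows -∂J/∂v.
∂J/∂u = 8u(u + 2)(u + 4); at u=-6 this is -384, so u increases.
∂J/∂v = 6(v - 1)(v + 3); at v=-1 this is -24, so v increases.
u converges to its nearest critical value -4 (a local min of the u-part); v converges to 1. The iterate converges to (-4, 1).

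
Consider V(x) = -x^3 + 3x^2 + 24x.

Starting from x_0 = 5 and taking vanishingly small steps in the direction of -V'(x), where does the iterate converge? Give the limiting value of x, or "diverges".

diverges

V'(x) = -3(x - 4)(x + 2), so V'(5) = -21.
Gradient descent moves in the -V' direction, i.e. x is increasing.
There is no critical point above x=5, and V' keeps the same sign, so the iterate runs off to +∞.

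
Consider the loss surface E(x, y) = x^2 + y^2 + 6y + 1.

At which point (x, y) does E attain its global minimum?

E(x,y) separates as P(x) + Q(y) + 1, so its minimum is min P + min Q + 1.
P'(x) = 2x vanishes at x ∈ {0}; Q'(y) = 2y + 6 vanishes at y ∈ {-3}.
Local minima of P (where P''>0): P(0)=0. Local minima of Q: Q(-3)=-9.
So the global minimum of E is P(0) + Q(-3) + 1 = 0 − 9 + 1 = -8, attained at (0, -3).

(0, -3)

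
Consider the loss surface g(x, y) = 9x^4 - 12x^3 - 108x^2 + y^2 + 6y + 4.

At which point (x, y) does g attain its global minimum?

(3, -3)

g(x,y) separates as P(x) + Q(y) + 4, so its minimum is min P + min Q + 4.
P'(x) = 36x(x - 3)(x + 2) vanishes at x ∈ {-2, 0, 3}; Q'(y) = 2y + 6 vanishes at y ∈ {-3}.
Local minima of P (where P''>0): P(-2)=-192, P(3)=-567. Local minima of Q: Q(-3)=-9.
So the global minimum of g is P(3) + Q(-3) + 4 = -567 − 9 + 4 = -572, attained at (3, -3).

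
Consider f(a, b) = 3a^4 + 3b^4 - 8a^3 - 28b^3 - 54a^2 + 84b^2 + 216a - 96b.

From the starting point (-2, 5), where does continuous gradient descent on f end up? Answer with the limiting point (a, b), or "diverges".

f is separable, so gradient descent decouples: a follows -∂f/∂a, b follows -∂f/∂b.
∂f/∂a = 12(a - 3)(a - 2)(a + 3); at a=-2 this is 240, so a decreases.
∂f/∂b = 12(b - 4)(b - 2)(b - 1); at b=5 this is 144, so b decreases.
a converges to its nearest critical value -3 (a local min of the a-part); b converges to 4. The iterate converges to (-3, 4).

(-3, 4)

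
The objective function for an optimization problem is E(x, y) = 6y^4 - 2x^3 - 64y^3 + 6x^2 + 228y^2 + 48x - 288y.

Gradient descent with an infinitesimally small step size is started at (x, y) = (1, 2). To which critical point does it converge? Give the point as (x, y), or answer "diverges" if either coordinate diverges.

E is separable, so gradient descent decouples: x follows -∂E/∂x, y follows -∂E/∂y.
∂E/∂x = -6(x - 4)(x + 2); at x=1 this is 54, so x decreases.
∂E/∂y = 24(y - 4)(y - 3)(y - 1); at y=2 this is 48, so y decreases.
x converges to its nearest critical value -2 (a local min of the x-part); y converges to 1. The iterate converges to (-2, 1).

(-2, 1)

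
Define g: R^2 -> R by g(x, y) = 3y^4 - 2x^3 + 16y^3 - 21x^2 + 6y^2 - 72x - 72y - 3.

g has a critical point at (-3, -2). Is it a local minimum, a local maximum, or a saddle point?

local maximum

The mixed partial ∂²g/∂x∂y is 0, so the Hessian at any point is diag(g_xx, g_yy) = diag(-6(2x + 7), 12(3y^2 + 8y + 1)).
At (-3, -2): H = diag(-6, -36).
Both eigenvalues are negative, so H is negative definite: a local maximum.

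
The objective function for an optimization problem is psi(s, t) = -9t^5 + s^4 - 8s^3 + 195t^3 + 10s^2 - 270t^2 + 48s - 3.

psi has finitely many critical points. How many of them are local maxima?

psi separates as a function of s plus a function of t, so ∇psi=0 decouples.
∂psi/∂s = 4(s - 4)(s - 3)(s + 1) = 0 at s ∈ {-1, 3, 4}; ∂psi/∂t = -45t(t - 3)(t - 1)(t + 4) = 0 at t ∈ {-4, 0, 1, 3}.
The Hessian is diagonal: diag(psi_ss, psi_tt). Second derivatives: psi_ss(-1)=80, psi_ss(3)=-16, psi_ss(4)=20; psi_tt(-4)=6300, psi_tt(0)=-540, psi_tt(1)=450, psi_tt(3)=-1890.
Local maxima occur where both diagonal entries negative: (3, 0), (3, 3). Count: 2.

2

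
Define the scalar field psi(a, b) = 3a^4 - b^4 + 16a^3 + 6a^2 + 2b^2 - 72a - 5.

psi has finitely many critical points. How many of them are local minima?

psi separates as a function of a plus a function of b, so ∇psi=0 decouples.
∂psi/∂a = 12(a - 1)(a + 2)(a + 3) = 0 at a ∈ {-3, -2, 1}; ∂psi/∂b = -4b(b - 1)(b + 1) = 0 at b ∈ {-1, 0, 1}.
The Hessian is diagonal: diag(psi_aa, psi_bb). Second derivatives: psi_aa(-3)=48, psi_aa(-2)=-36, psi_aa(1)=144; psi_bb(-1)=-8, psi_bb(0)=4, psi_bb(1)=-8.
Local minima occur where both diagonal entries positive: (-3, 0), (1, 0). Count: 2.

2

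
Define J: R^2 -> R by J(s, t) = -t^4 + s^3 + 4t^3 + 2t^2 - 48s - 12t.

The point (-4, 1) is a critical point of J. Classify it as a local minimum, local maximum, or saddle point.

The mixed partial ∂²J/∂s∂t is 0, so the Hessian at any point is diag(J_ss, J_tt) = diag(6s, 4(-3t^2 + 6t + 1)).
At (-4, 1): H = diag(-24, 16).
The eigenvalues have opposite signs, so H is indefinite: a saddle point.

saddle point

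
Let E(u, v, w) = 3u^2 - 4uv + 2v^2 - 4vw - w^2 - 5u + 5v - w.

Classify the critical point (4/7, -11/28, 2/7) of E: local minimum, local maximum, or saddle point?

saddle point

The Hessian is constant: H = [[6, -4, 0], [-4, 4, -4], [0, -4, -2]].
Leading principal minors: Δ₁ = 6, Δ₂ = 8, Δ₃ = -112.
The minors fit neither the all-positive nor the alternating-sign pattern, so H is indefinite: a saddle point.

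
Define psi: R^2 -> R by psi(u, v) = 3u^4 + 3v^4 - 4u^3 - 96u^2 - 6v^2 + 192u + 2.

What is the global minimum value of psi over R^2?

-1281

psi(u,v) separates as P(u) + Q(v) + 2, so its minimum is min P + min Q + 2.
P'(u) = 12(u - 4)(u - 1)(u + 4) vanishes at u ∈ {-4, 1, 4}; Q'(v) = 12v(v - 1)(v + 1) vanishes at v ∈ {-1, 0, 1}.
Local minima of P (where P''>0): P(-4)=-1280, P(4)=-256. Local minima of Q: Q(-1)=-3, Q(1)=-3.
So the global minimum of psi is P(-4) + Q(-1) + 2 = -1280 − 3 + 2 = -1281, attained at (-4, -1).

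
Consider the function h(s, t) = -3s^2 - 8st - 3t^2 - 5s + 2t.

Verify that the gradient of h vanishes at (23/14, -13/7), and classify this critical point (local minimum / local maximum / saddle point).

∇h = (-6s - 8t - 5, -8s - 6t + 2); substituting (23/14, -13/7) gives ∇h = (0, 0), so (23/14, -13/7) is indeed a critical point.
The Hessian of h is constant: H = [[-6, -8], [-8, -6]].
det(H) = (-6)·(-6) − (-8)² = -28.
Since det(H) < 0, H is indefinite and the critical point is a saddle point.

saddle point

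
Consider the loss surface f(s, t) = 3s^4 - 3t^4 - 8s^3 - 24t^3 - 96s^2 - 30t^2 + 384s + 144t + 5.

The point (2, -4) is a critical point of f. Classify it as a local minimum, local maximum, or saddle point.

The mixed partial ∂²f/∂s∂t is 0, so the Hessian at any point is diag(f_ss, f_tt) = diag(12(3s^2 - 4s - 16), -12(3t^2 + 12t + 5)).
At (2, -4): H = diag(-144, -60).
Both eigenvalues are negative, so H is negative definite: a local maximum.

local maximum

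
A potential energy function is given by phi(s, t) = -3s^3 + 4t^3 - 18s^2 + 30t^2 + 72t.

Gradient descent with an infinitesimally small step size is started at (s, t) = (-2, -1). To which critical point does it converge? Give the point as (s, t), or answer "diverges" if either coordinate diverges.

(-4, -2)

phi is separable, so gradient descent decouples: s follows -∂phi/∂s, t follows -∂phi/∂t.
∂phi/∂s = -9s(s + 4); at s=-2 this is 36, so s decreases.
∂phi/∂t = 12(t + 2)(t + 3); at t=-1 this is 24, so t decreases.
s converges to its nearest critical value -4 (a local min of the s-part); t converges to -2. The iterate converges to (-4, -2).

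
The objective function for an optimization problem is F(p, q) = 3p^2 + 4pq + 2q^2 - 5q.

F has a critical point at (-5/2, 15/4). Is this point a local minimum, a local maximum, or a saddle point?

The Hessian of F is constant: H = [[6, 4], [4, 4]].
det(H) = 6·4 − 4² = 8.
det(H) > 0 and tr(H) = 10 > 0, so H is positive definite and the point is a local minimum.

local minimum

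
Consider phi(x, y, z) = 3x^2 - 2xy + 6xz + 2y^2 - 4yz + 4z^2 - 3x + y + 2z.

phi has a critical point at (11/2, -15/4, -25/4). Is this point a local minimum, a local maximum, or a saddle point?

The Hessian is constant: H = [[6, -2, 6], [-2, 4, -4], [6, -4, 8]].
Leading principal minors: Δ₁ = 6, Δ₂ = 20, Δ₃ = 16.
All leading minors are positive, so H is positive definite: a local minimum.

local minimum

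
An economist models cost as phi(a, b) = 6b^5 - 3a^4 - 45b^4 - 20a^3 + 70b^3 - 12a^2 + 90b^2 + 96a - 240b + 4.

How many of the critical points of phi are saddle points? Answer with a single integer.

phi separates as a function of a plus a function of b, so ∇phi=0 decouples.
∂phi/∂a = -12(a - 1)(a + 2)(a + 4) = 0 at a ∈ {-4, -2, 1}; ∂phi/∂b = 30(b - 4)(b - 2)(b - 1)(b + 1) = 0 at b ∈ {-1, 1, 2, 4}.
The Hessian is diagonal: diag(phi_aa, phi_bb). Second derivatives: phi_aa(-4)=-120, phi_aa(-2)=72, phi_aa(1)=-180; phi_bb(-1)=-900, phi_bb(1)=180, phi_bb(2)=-180, phi_bb(4)=900.
Saddle points occur where the two diagonal entries have opposite signs: (-4, 1), (-4, 4), (-2, -1), (-2, 2), (1, 1), (1, 4). Count: 6.

6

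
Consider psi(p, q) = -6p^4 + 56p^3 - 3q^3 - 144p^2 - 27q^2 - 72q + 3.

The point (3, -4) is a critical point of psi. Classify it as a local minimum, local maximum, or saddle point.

local minimum

The mixed partial ∂²psi/∂p∂q is 0, so the Hessian at any point is diag(psi_pp, psi_qq) = diag(24(-3p^2 + 14p - 12), -18(q + 3)).
At (3, -4): H = diag(72, 18).
Both eigenvalues are positive, so H is positive definite: a local minimum.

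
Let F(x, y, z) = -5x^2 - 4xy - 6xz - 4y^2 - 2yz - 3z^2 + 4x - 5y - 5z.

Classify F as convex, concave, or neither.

F is quadratic, so its Hessian is the constant matrix H = [[-10, -4, -6], [-4, -8, -2], [-6, -2, -6]].
Leading principal minors: -10, 64, -152.
Signs alternate −, +, − ⇒ H ≺ 0 ⇒ concave.

concave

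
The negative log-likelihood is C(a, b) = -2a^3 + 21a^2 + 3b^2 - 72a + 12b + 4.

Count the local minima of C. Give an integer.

1

C separates as a function of a plus a function of b, so ∇C=0 decouples.
∂C/∂a = -6(a - 4)(a - 3) = 0 at a ∈ {3, 4}; ∂C/∂b = 6(b + 2) = 0 at b ∈ {-2}.
The Hessian is diagonal: diag(C_aa, C_bb). Second derivatives: C_aa(3)=6, C_aa(4)=-6; C_bb(-2)=6.
Local minima occur where both diagonal entries positive: (3, -2). Count: 1.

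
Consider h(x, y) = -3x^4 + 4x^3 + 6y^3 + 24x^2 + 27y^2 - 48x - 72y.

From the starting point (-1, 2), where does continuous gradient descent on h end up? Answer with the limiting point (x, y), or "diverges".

(1, 1)

h is separable, so gradient descent decouples: x follows -∂h/∂x, y follows -∂h/∂y.
∂h/∂x = -12(x - 2)(x - 1)(x + 2); at x=-1 this is -72, so x increases.
∂h/∂y = 18(y - 1)(y + 4); at y=2 this is 108, so y decreases.
x converges to its nearest critical value 1 (a local min of the x-part); y converges to 1. The iterate converges to (1, 1).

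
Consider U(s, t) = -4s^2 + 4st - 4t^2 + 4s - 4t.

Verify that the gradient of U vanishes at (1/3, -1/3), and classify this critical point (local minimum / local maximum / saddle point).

∇U = (-8s + 4t + 4, 4s - 8t - 4); substituting (1/3, -1/3) gives ∇U = (0, 0), so (1/3, -1/3) is indeed a critical point.
The Hessian of U is constant: H = [[-8, 4], [4, -8]].
det(H) = (-8)·(-8) − 4² = 48.
det(H) > 0 and tr(H) = -16 < 0, so H is negative definite and the point is a local maximum.

local maximum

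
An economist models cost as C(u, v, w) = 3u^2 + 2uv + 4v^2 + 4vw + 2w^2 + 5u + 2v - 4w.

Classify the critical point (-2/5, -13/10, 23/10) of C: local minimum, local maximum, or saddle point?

The Hessian is constant: H = [[6, 2, 0], [2, 8, 4], [0, 4, 4]].
Leading principal minors: Δ₁ = 6, Δ₂ = 44, Δ₃ = 80.
All leading minors are positive, so H is positive definite: a local minimum.

local minimum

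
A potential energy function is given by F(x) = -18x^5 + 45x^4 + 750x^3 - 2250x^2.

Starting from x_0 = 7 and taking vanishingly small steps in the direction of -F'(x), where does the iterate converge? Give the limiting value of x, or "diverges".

diverges

F'(x) = -90x(x - 5)(x - 2)(x + 5), so F'(7) = -75600.
Gradient descent moves in the -F' direction, i.e. x is increasing.
There is no critical point above x=7, and F' keeps the same sign, so the iterate runs off to +∞.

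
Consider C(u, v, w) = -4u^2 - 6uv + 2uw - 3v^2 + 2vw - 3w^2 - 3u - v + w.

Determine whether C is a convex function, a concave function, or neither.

concave

C is quadratic, so its Hessian is the constant matrix H = [[-8, -6, 2], [-6, -6, 2], [2, 2, -6]].
Leading principal minors: -8, 12, -64.
Signs alternate −, +, − ⇒ H ≺ 0 ⇒ concave.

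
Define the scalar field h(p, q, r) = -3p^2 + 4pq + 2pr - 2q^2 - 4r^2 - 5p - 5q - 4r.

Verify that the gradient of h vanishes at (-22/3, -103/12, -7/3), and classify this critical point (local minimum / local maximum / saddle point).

∇h = (-6p + 4q + 2r - 5, 4p - 4q - 5, 2p - 8r - 4); substituting (-22/3, -103/12, -7/3) gives ∇h = (0, 0, 0), so (-22/3, -103/12, -7/3) is indeed a critical point.
The Hessian is constant: H = [[-6, 4, 2], [4, -4, 0], [2, 0, -8]].
Leading principal minors: Δ₁ = -6, Δ₂ = 8, Δ₃ = -48.
The minors alternate sign starting negative (−, +, −), so H is negative definite: a local maximum.

local maximum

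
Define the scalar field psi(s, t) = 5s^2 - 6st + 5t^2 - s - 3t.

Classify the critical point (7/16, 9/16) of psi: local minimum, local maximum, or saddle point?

The Hessian of psi is constant: H = [[10, -6], [-6, 10]].
det(H) = 10·10 − (-6)² = 64.
det(H) > 0 and tr(H) = 20 > 0, so H is positive definite and the point is a local minimum.

local minimum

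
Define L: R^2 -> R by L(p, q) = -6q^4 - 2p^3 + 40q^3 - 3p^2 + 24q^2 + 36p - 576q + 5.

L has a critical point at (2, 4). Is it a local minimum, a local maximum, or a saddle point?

The mixed partial ∂²L/∂p∂q is 0, so the Hessian at any point is diag(L_pp, L_qq) = diag(-6(2p + 1), 24(-3q^2 + 10q + 2)).
At (2, 4): H = diag(-30, -144).
Both eigenvalues are negative, so H is negative definite: a local maximum.

local maximum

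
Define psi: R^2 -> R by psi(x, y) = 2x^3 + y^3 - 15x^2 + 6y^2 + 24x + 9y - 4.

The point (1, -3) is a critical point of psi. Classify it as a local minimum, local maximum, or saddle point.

The mixed partial ∂²psi/∂x∂y is 0, so the Hessian at any point is diag(psi_xx, psi_yy) = diag(6(2x - 5), 6(y + 2)).
At (1, -3): H = diag(-18, -6).
Both eigenvalues are negative, so H is negative definite: a local maximum.

local maximum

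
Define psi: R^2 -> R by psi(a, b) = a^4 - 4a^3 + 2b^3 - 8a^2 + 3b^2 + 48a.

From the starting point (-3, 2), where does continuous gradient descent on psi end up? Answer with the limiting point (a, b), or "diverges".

(-2, 0)

psi is separable, so gradient descent decouples: a follows -∂psi/∂a, b follows -∂psi/∂b.
∂psi/∂a = 4(a - 3)(a - 2)(a + 2); at a=-3 this is -120, so a increases.
∂psi/∂b = 6b(b + 1); at b=2 this is 36, so b decreases.
a converges to its nearest critical value -2 (a local min of the a-part); b converges to 0. The iterate converges to (-2, 0).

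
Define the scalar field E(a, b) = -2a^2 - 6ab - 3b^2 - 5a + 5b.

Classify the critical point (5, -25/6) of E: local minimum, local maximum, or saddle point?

The Hessian of E is constant: H = [[-4, -6], [-6, -6]].
det(H) = (-4)·(-6) − (-6)² = -12.
Since det(H) < 0, H is indefinite and the critical point is a saddle point.

saddle point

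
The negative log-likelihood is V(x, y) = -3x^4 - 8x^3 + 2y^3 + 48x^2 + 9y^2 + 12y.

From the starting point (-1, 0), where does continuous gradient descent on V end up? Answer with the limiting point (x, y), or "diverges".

V is separable, so gradient descent decouples: x follows -∂V/∂x, y follows -∂V/∂y.
∂V/∂x = -12x(x - 2)(x + 4); at x=-1 this is -108, so x increases.
∂V/∂y = 6(y + 1)(y + 2); at y=0 this is 12, so y decreases.
x converges to its nearest critical value 0 (a local min of the x-part); y converges to -1. The iterate converges to (0, -1).

(0, -1)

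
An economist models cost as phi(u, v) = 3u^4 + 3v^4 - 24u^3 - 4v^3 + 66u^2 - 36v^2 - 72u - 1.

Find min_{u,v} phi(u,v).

-217

phi(u,v) separates as P(u) + Q(v) − 1, so its minimum is min P + min Q − 1.
P'(u) = 12(u - 3)(u - 2)(u - 1) vanishes at u ∈ {1, 2, 3}; Q'(v) = 12v(v - 3)(v + 2) vanishes at v ∈ {-2, 0, 3}.
Local minima of P (where P''>0): P(1)=-27, P(3)=-27. Local minima of Q: Q(-2)=-64, Q(3)=-189.
So the global minimum of phi is P(1) + Q(3) − 1 = -27 − 189 − 1 = -217, attained at (1, 3).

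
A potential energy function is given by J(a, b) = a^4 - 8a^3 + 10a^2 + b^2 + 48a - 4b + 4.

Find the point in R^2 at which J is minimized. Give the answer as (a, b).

(-1, 2)

J(a,b) separates as P(a) + Q(b) + 4, so its minimum is min P + min Q + 4.
P'(a) = 4(a - 4)(a - 3)(a + 1) vanishes at a ∈ {-1, 3, 4}; Q'(b) = 2b - 4 vanishes at b ∈ {2}.
Local minima of P (where P''>0): P(-1)=-29, P(4)=96. Local minima of Q: Q(2)=-4.
So the global minimum of J is P(-1) + Q(2) + 4 = -29 − 4 + 4 = -29, attained at (-1, 2).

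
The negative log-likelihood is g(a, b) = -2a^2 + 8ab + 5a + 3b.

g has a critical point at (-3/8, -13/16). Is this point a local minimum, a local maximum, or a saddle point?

The Hessian of g is constant: H = [[-4, 8], [8, 0]].
det(H) = (-4)·0 − 8² = -64.
Since det(H) < 0, H is indefinite and the critical point is a saddle point.

saddle point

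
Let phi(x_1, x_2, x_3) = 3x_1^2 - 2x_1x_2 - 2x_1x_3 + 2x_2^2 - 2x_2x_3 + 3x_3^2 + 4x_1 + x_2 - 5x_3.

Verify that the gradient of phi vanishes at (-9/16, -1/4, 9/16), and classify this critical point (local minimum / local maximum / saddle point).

local minimum

∇phi = (6x_1 - 2x_2 - 2x_3 + 4, -2x_1 + 4x_2 - 2x_3 + 1, -2x_1 - 2x_2 + 6x_3 - 5); substituting (-9/16, -1/4, 9/16) gives ∇phi = (0, 0, 0), so (-9/16, -1/4, 9/16) is indeed a critical point.
The Hessian is constant: H = [[6, -2, -2], [-2, 4, -2], [-2, -2, 6]].
Leading principal minors: Δ₁ = 6, Δ₂ = 20, Δ₃ = 64.
All leading minors are positive, so H is positive definite: a local minimum.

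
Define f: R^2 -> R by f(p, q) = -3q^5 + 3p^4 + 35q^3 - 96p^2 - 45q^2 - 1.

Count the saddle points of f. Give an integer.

f separates as a function of p plus a function of q, so ∇f=0 decouples.
∂f/∂p = 12p(p - 4)(p + 4) = 0 at p ∈ {-4, 0, 4}; ∂f/∂q = -15q(q - 2)(q - 1)(q + 3) = 0 at q ∈ {-3, 0, 1, 2}.
The Hessian is diagonal: diag(f_pp, f_qq). Second derivatives: f_pp(-4)=384, f_pp(0)=-192, f_pp(4)=384; f_qq(-3)=900, f_qq(0)=-90, f_qq(1)=60, f_qq(2)=-150.
Saddle points occur where the two diagonal entries have opposite signs: (-4, 0), (-4, 2), (0, -3), (0, 1), (4, 0), (4, 2). Count: 6.

6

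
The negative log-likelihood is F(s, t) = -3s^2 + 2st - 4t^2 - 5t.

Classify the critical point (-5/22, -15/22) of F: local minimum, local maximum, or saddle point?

The Hessian of F is constant: H = [[-6, 2], [2, -8]].
det(H) = (-6)·(-8) − 2² = 44.
det(H) > 0 and tr(H) = -14 < 0, so H is negative definite and the point is a local maximum.

local maximum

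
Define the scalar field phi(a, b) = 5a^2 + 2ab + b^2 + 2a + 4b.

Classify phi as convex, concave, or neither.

convex

phi is quadratic, so its Hessian is the constant matrix H = [[10, 2], [2, 2]].
det(H) = 16, tr(H) = 12.
det(H) > 0 and tr(H) > 0, so H is positive definite everywhere: convex.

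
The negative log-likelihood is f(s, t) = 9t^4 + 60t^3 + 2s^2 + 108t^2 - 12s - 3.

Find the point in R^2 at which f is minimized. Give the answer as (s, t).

f(s,t) separates as P(s) + Q(t) − 3, so its minimum is min P + min Q − 3.
P'(s) = 4s - 12 vanishes at s ∈ {3}; Q'(t) = 36t(t + 2)(t + 3) vanishes at t ∈ {-3, -2, 0}.
Local minima of P (where P''>0): P(3)=-18. Local minima of Q: Q(-3)=81, Q(0)=0.
So the global minimum of f is P(3) + Q(0) − 3 = -18 + 0 − 3 = -21, attained at (3, 0).

(3, 0)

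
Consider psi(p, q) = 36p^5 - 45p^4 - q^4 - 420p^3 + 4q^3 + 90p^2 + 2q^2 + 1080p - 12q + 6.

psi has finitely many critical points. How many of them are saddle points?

psi separates as a function of p plus a function of q, so ∇psi=0 decouples.
∂psi/∂p = 180(p - 3)(p - 1)(p + 1)(p + 2) = 0 at p ∈ {-2, -1, 1, 3}; ∂psi/∂q = -4(q - 3)(q - 1)(q + 1) = 0 at q ∈ {-1, 1, 3}.
The Hessian is diagonal: diag(psi_pp, psi_qq). Second derivatives: psi_pp(-2)=-2700, psi_pp(-1)=1440, psi_pp(1)=-2160, psi_pp(3)=7200; psi_qq(-1)=-32, psi_qq(1)=16, psi_qq(3)=-32.
Saddle points occur where the two diagonal entries have opposite signs: (-2, 1), (-1, -1), (-1, 3), (1, 1), (3, -1), (3, 3). Count: 6.

6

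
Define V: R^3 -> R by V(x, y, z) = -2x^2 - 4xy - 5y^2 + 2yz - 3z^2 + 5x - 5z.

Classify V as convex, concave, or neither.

V is quadratic, so its Hessian is the constant matrix H = [[-4, -4, 0], [-4, -10, 2], [0, 2, -6]].
Leading principal minors: -4, 24, -128.
Signs alternate −, +, − ⇒ H ≺ 0 ⇒ concave.

concave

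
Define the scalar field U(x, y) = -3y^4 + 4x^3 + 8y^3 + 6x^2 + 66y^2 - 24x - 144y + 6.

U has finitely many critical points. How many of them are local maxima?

2

U separates as a function of x plus a function of y, so ∇U=0 decouples.
∂U/∂x = 12(x - 1)(x + 2) = 0 at x ∈ {-2, 1}; ∂U/∂y = -12(y - 4)(y - 1)(y + 3) = 0 at y ∈ {-3, 1, 4}.
The Hessian is diagonal: diag(U_xx, U_yy). Second derivatives: U_xx(-2)=-36, U_xx(1)=36; U_yy(-3)=-336, U_yy(1)=144, U_yy(4)=-252.
Local maxima occur where both diagonal entries negative: (-2, -3), (-2, 4). Count: 2.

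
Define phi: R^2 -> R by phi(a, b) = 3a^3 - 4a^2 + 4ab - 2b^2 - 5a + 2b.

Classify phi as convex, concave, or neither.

The term 3a^3 is cubic, so the Hessian is not constant.
∂²phi/∂a² = 18a - 8, which takes both signs as a varies (negative for sufficiently negative a). A diagonal entry of the Hessian changing sign means the Hessian is neither positive- nor negative-semidefinite on all of R^2.

neither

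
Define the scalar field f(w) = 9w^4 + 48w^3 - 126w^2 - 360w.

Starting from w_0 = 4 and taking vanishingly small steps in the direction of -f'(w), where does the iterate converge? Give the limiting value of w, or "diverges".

2

f'(w) = 36(w - 2)(w + 1)(w + 5), so f'(4) = 3240.
Gradient descent moves in the -f' direction, i.e. w is decreasing.
The nearest critical point in that direction is w = 2, where f'' = 756 > 0 (a local minimum). The iterate converges there.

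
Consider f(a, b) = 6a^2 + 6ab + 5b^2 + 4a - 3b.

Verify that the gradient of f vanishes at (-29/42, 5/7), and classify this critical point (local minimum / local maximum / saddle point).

local minimum

∇f = (12a + 6b + 4, 6a + 10b - 3); substituting (-29/42, 5/7) gives ∇f = (0, 0), so (-29/42, 5/7) is indeed a critical point.
The Hessian of f is constant: H = [[12, 6], [6, 10]].
det(H) = 12·10 − 6² = 84.
det(H) > 0 and tr(H) = 22 > 0, so H is positive definite and the point is a local minimum.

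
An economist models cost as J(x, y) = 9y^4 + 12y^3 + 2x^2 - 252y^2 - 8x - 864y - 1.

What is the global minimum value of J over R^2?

J(x,y) separates as P(x) + Q(y) − 1, so its minimum is min P + min Q − 1.
P'(x) = 4x - 8 vanishes at x ∈ {2}; Q'(y) = 36(y - 4)(y + 2)(y + 3) vanishes at y ∈ {-3, -2, 4}.
Local minima of P (where P''>0): P(2)=-8. Local minima of Q: Q(-3)=729, Q(4)=-4416.
So the global minimum of J is P(2) + Q(4) − 1 = -8 − 4416 − 1 = -4425, attained at (2, 4).

-4425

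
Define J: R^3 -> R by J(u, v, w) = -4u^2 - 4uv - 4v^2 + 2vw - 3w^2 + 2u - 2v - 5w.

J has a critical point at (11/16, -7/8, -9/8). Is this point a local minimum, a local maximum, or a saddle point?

The Hessian is constant: H = [[-8, -4, 0], [-4, -8, 2], [0, 2, -6]].
Leading principal minors: Δ₁ = -8, Δ₂ = 48, Δ₃ = -256.
The minors alternate sign starting negative (−, +, −), so H is negative definite: a local maximum.

local maximum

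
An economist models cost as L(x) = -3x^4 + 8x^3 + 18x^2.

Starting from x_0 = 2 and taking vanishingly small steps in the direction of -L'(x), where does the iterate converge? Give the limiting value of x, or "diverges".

0

L'(x) = -12x(x - 3)(x + 1), so L'(2) = 72.
Gradient descent moves in the -L' direction, i.e. x is decreasing.
The nearest critical point in that direction is x = 0, where L'' = 36 > 0 (a local minimum). The iterate converges there.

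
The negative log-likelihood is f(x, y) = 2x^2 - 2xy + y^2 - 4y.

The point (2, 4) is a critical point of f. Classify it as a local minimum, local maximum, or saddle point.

The Hessian of f is constant: H = [[4, -2], [-2, 2]].
det(H) = 4·2 − (-2)² = 4.
det(H) > 0 and tr(H) = 6 > 0, so H is positive definite and the point is a local minimum.

local minimum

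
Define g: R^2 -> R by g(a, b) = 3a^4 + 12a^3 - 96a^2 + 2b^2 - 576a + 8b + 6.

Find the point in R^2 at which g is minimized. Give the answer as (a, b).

(4, -2)

g(a,b) separates as P(a) + Q(b) + 6, so its minimum is min P + min Q + 6.
P'(a) = 12(a - 4)(a + 3)(a + 4) vanishes at a ∈ {-4, -3, 4}; Q'(b) = 4b + 8 vanishes at b ∈ {-2}.
Local minima of P (where P''>0): P(-4)=768, P(4)=-2304. Local minima of Q: Q(-2)=-8.
So the global minimum of g is P(4) + Q(-2) + 6 = -2304 − 8 + 6 = -2306, attained at (4, -2).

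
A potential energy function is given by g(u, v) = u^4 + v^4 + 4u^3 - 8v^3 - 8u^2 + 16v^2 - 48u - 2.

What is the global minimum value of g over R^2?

-82

g(u,v) separates as P(u) + Q(v) − 2, so its minimum is min P + min Q − 2.
P'(u) = 4(u - 2)(u + 2)(u + 3) vanishes at u ∈ {-3, -2, 2}; Q'(v) = 4v(v - 4)(v - 2) vanishes at v ∈ {0, 2, 4}.
Local minima of P (where P''>0): P(-3)=45, P(2)=-80. Local minima of Q: Q(0)=0, Q(4)=0.
So the global minimum of g is P(2) + Q(0) − 2 = -80 + 0 − 2 = -82, attained at (2, 0).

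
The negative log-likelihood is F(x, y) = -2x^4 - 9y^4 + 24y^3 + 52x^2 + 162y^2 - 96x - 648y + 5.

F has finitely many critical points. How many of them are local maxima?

4

F separates as a function of x plus a function of y, so ∇F=0 decouples.
∂F/∂x = -8(x - 3)(x - 1)(x + 4) = 0 at x ∈ {-4, 1, 3}; ∂F/∂y = -36(y - 3)(y - 2)(y + 3) = 0 at y ∈ {-3, 2, 3}.
The Hessian is diagonal: diag(F_xx, F_yy). Second derivatives: F_xx(-4)=-280, F_xx(1)=80, F_xx(3)=-112; F_yy(-3)=-1080, F_yy(2)=180, F_yy(3)=-216.
Local maxima occur where both diagonal entries negative: (-4, -3), (-4, 3), (3, -3), (3, 3). Count: 4.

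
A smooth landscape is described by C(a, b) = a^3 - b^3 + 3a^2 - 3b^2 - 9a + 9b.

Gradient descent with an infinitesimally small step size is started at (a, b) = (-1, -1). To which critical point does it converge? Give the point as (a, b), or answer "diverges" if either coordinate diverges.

(1, -3)

C is separable, so gradient descent decouples: a follows -∂C/∂a, b follows -∂C/∂b.
∂C/∂a = 3(a - 1)(a + 3); at a=-1 this is -12, so a increases.
∂C/∂b = -3(b - 1)(b + 3); at b=-1 this is 12, so b decreases.
a converges to its nearest critical value 1 (a local min of the a-part); b converges to -3. The iterate converges to (1, -3).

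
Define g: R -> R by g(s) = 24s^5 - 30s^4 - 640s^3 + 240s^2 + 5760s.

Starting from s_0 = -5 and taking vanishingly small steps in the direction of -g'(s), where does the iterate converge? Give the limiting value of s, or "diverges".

diverges

g'(s) = 120(s - 4)(s - 2)(s + 2)(s + 3), so g'(-5) = 45360.
Gradient descent moves in the -g' direction, i.e. s is decreasing.
There is no critical point below s=-5, and g' keeps the same sign, so the iterate runs off to −∞.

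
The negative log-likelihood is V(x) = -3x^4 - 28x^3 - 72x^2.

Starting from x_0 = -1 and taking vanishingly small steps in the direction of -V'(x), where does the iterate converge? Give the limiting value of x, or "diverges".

V'(x) = -12x(x + 3)(x + 4), so V'(-1) = 72.
Gradient descent moves in the -V' direction, i.e. x is decreasing.
The nearest critical point in that direction is x = -3, where V'' = 36 > 0 (a local minimum). The iterate converges there.

-3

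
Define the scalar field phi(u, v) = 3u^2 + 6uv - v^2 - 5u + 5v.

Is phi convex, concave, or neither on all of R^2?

neither

phi is quadratic, so its Hessian is the constant matrix H = [[6, 6], [6, -2]].
det(H) = -48, tr(H) = 4.
det(H) < 0, so H is indefinite: neither convex nor concave.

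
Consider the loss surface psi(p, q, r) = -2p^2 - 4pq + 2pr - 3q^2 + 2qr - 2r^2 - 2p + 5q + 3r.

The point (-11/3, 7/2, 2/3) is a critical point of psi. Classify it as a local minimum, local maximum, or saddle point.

local maximum

The Hessian is constant: H = [[-4, -4, 2], [-4, -6, 2], [2, 2, -4]].
Leading principal minors: Δ₁ = -4, Δ₂ = 8, Δ₃ = -24.
The minors alternate sign starting negative (−, +, −), so H is negative definite: a local maximum.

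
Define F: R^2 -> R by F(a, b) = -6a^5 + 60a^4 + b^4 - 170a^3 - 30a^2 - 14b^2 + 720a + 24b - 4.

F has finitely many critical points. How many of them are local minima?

4

F separates as a function of a plus a function of b, so ∇F=0 decouples.
∂F/∂a = -30(a - 4)(a - 3)(a - 2)(a + 1) = 0 at a ∈ {-1, 2, 3, 4}; ∂F/∂b = 4(b - 2)(b - 1)(b + 3) = 0 at b ∈ {-3, 1, 2}.
The Hessian is diagonal: diag(F_aa, F_bb). Second derivatives: F_aa(-1)=1800, F_aa(2)=-180, F_aa(3)=120, F_aa(4)=-300; F_bb(-3)=80, F_bb(1)=-16, F_bb(2)=20.
Local minima occur where both diagonal entries positive: (-1, -3), (-1, 2), (3, -3), (3, 2). Count: 4.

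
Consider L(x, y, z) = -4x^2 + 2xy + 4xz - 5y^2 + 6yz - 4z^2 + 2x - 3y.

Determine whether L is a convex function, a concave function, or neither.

concave

L is quadratic, so its Hessian is the constant matrix H = [[-8, 2, 4], [2, -10, 6], [4, 6, -8]].
Leading principal minors: -8, 76, -64.
Signs alternate −, +, − ⇒ H ≺ 0 ⇒ concave.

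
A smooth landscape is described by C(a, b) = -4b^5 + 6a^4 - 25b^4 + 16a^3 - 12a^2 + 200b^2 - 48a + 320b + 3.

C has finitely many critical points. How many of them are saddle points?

6

C separates as a function of a plus a function of b, so ∇C=0 decouples.
∂C/∂a = 24(a - 1)(a + 1)(a + 2) = 0 at a ∈ {-2, -1, 1}; ∂C/∂b = -20(b - 2)(b + 1)(b + 2)(b + 4) = 0 at b ∈ {-4, -2, -1, 2}.
The Hessian is diagonal: diag(C_aa, C_bb). Second derivatives: C_aa(-2)=72, C_aa(-1)=-48, C_aa(1)=144; C_bb(-4)=720, C_bb(-2)=-160, C_bb(-1)=180, C_bb(2)=-1440.
Saddle points occur where the two diagonal entries have opposite signs: (-2, -2), (-2, 2), (-1, -4), (-1, -1), (1, -2), (1, 2). Count: 6.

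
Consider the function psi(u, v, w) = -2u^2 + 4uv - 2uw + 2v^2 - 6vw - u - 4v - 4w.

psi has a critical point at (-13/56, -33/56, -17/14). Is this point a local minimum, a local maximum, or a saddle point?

saddle point

The Hessian is constant: H = [[-4, 4, -2], [4, 4, -6], [-2, -6, 0]].
Leading principal minors: Δ₁ = -4, Δ₂ = -32, Δ₃ = 224.
The minors fit neither the all-positive nor the alternating-sign pattern, so H is indefinite: a saddle point.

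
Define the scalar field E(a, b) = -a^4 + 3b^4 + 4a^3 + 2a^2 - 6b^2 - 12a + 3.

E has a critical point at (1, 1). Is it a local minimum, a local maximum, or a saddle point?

The mixed partial ∂²E/∂a∂b is 0, so the Hessian at any point is diag(E_aa, E_bb) = diag(4(-3a^2 + 6a + 1), 12(3b^2 - 1)).
At (1, 1): H = diag(16, 24).
Both eigenvalues are positive, so H is positive definite: a local minimum.

local minimum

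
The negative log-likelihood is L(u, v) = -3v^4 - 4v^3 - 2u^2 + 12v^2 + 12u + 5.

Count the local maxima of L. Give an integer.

2

L separates as a function of u plus a function of v, so ∇L=0 decouples.
∂L/∂u = -4(u - 3) = 0 at u ∈ {3}; ∂L/∂v = -12v(v - 1)(v + 2) = 0 at v ∈ {-2, 0, 1}.
The Hessian is diagonal: diag(L_uu, L_vv). Second derivatives: L_uu(3)=-4; L_vv(-2)=-72, L_vv(0)=24, L_vv(1)=-36.
Local maxima occur where both diagonal entries negative: (3, -2), (3, 1). Count: 2.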